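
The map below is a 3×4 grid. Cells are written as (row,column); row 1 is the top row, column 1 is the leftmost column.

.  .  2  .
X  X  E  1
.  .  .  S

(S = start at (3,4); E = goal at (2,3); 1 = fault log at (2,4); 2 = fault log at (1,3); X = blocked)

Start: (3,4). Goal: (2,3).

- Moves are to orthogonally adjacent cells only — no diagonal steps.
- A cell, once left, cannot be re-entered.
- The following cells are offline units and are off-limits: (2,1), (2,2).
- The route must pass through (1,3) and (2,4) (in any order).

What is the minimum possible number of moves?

Any route passes through (1,3) and (2,4) in some order between (3,4) and (2,3). Summing Manhattan distances along each leg and taking the cheapest ordering ((3,4) → (2,4) → (1,3) → (2,3)) gives a lower bound of 1 + 2 + 1 = 4 moves.
A route of 4 moves achieves this: (3,4) → (2,4) → (1,4) → (1,3) → (2,3).
Since 4 matches the lower bound, it is optimal.

4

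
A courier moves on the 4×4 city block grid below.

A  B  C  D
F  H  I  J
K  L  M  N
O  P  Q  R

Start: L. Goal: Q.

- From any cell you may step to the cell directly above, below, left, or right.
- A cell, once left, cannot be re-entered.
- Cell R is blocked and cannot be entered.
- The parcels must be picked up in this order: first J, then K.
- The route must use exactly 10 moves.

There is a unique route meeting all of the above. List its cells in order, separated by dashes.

The waypoints must appear in the order J, K, with no cell reused.
Route from L: right 2 to N, up 1 to J, left 3 to F, down 2 to O, right 2 to Q — 10 moves in all.
Check: order respected (J at step 3, K at step 7); 10 moves as required.

L - M - N - J - I - H - F - K - O - P - Q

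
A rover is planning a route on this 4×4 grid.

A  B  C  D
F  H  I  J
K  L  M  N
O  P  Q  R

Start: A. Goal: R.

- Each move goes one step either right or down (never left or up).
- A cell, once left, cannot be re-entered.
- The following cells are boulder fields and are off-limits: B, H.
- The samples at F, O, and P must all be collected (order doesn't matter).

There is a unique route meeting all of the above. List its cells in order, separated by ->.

Moves only go right or down, so the column and row indices never decrease.
Route from A: 3× down (reaching O), 3× right (reaching R) — 6 moves in all.
Check: all required cells visited.

A -> F -> K -> O -> P -> Q -> R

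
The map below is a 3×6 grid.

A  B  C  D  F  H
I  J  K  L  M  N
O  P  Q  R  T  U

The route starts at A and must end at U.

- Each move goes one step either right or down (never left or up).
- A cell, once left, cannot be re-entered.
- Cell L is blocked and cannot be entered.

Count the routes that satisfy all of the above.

A right/down-only route from A to U makes exactly 2 down-moves and 5 right-moves in some order.
With no other constraints that would be C(7,2) = 21 routes.
Subtract routes through each blocked cell (inclusion–exclusion for overlaps): − through L: 12 → 9.
That gives 9 routes.

9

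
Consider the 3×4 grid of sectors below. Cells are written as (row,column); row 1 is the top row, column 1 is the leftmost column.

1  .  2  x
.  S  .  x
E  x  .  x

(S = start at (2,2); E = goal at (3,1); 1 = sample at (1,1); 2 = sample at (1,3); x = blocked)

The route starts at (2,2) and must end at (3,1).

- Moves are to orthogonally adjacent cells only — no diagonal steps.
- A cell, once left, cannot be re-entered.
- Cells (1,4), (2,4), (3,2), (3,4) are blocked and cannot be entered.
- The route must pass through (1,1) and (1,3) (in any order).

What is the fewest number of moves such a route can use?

6

Any route passes through (1,1) and (1,3) in some order between (2,2) and (3,1). Summing Manhattan distances along each leg and taking the cheapest ordering ((2,2) → (1,3) → (1,1) → (3,1)) gives a lower bound of 2 + 2 + 2 = 6 moves.
A route of 6 moves achieves this: (2,2) → (2,3) → (1,3) → (1,2) → (1,1) → (2,1) → (3,1).
Since 6 matches the lower bound, it is optimal.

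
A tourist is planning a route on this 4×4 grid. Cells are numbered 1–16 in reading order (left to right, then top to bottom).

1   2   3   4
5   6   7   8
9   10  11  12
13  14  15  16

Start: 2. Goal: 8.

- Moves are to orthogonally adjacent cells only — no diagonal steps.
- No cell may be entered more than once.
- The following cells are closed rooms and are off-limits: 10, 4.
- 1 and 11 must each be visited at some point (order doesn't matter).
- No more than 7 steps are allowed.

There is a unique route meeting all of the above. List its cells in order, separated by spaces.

Any route must reach 1 and 11 and still end at 8 within 7 moves, so the order of the required stops is forced.
Route from 2: left to 1, down to 5, 2× right (reaching 7), down to 11, right to 12, up to 8 — 7 moves in all.
Check: all required cells visited; 7 ≤ 7 moves.

2 1 5 6 7 11 12 8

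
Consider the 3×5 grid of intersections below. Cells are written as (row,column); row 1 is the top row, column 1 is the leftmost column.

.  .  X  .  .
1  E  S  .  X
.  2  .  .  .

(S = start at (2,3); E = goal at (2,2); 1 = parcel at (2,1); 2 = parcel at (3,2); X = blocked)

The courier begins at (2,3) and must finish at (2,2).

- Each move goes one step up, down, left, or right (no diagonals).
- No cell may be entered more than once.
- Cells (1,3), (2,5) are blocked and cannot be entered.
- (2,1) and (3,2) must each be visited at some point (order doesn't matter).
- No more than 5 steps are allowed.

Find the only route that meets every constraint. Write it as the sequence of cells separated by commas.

(2,3), (3,3), (3,2), (3,1), (2,1), (2,2)

Any route must reach (2,1) and (3,2) and still end at (2,2) within 5 moves, so the order of the required stops is forced.
Route from (2,3): down to (3,3), 2× left (reaching (3,1)), up to (2,1), right to (2,2) — 5 moves in all.
Check: all required cells visited; 5 ≤ 5 moves.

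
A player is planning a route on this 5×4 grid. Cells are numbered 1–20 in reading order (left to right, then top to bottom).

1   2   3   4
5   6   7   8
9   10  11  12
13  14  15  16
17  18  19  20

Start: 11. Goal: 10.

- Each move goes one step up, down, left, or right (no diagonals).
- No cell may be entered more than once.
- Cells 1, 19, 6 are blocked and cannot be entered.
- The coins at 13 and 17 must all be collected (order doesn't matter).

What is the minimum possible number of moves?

Any route passes through 13 and 17 in some order between 11 and 10. Summing Manhattan distances along each leg and taking the cheapest ordering (11 → 13 → 17 → 10) gives a lower bound of 3 + 1 + 3 = 7 moves.
A route of 7 moves achieves this: 11 → 15 → 14 → 18 → 17 → 13 → 9 → 10.
Since 7 matches the lower bound, it is optimal.

7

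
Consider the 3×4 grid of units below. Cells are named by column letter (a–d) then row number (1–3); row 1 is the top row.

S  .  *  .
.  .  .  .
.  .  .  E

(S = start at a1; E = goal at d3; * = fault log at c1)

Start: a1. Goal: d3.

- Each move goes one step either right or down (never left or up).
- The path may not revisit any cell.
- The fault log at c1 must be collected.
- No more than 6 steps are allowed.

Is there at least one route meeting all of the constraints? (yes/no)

yes

One route that works: a1 → b1 → c1 → c2 → c3 → d3.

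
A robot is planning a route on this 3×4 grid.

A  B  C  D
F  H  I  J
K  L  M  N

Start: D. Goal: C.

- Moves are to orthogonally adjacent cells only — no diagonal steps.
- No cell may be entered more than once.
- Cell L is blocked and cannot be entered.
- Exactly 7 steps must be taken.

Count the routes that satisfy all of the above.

Need simple routes of exactly 7 moves from D to C (Manhattan distance 1, so 3 moves are spent on a detour and 3 undoing it).
Enumerating: D J N M I H B C | D J I H F A B C.
That gives 2 routes.

2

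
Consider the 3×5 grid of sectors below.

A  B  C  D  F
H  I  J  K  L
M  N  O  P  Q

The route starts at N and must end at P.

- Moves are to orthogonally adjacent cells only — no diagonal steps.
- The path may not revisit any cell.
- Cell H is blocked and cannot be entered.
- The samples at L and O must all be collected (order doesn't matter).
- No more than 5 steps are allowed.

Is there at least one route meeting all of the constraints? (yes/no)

no

Even ignoring the no-revisit rule, getting from N to P, taking the cheapest ordering N → O → L → P needs at least 1 + 3 + 2 = 6 moves (Manhattan distance per leg), which exceeds the 5-move limit.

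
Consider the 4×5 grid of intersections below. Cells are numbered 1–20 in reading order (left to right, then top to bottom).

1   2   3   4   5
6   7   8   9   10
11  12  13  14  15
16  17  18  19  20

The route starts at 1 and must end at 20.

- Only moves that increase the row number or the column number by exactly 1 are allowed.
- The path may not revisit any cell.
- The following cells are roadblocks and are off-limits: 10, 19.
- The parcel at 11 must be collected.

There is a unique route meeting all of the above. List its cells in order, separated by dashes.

Moves only go right or down, so the column and row indices never decrease.
Route from 1: 2× down (reaching 11), 4× right (reaching 15), down to 20 — 7 moves in all.
Check: all required cells visited.

1 - 6 - 11 - 12 - 13 - 14 - 15 - 20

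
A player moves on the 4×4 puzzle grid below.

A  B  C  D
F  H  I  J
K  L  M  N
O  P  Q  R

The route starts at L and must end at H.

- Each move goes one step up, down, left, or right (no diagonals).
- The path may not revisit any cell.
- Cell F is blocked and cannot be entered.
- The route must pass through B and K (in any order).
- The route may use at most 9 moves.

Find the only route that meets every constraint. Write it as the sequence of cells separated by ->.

Any route must reach B and K and still end at H within 9 moves, so the order of the required stops is forced.
Route from L: left 1 to K, down 1 to O, right 2 to Q, up 3 to C, left 1 to B, down 1 to H — 9 moves in all.
Check: all required cells visited; 9 ≤ 9 moves.

L -> K -> O -> P -> Q -> M -> I -> C -> B -> H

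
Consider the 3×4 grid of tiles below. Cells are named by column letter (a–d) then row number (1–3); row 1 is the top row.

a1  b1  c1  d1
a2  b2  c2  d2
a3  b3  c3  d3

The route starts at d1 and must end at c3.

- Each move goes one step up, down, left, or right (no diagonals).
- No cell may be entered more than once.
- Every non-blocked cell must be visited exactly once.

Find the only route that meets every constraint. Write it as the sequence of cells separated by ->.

Need to visit all 12 open cells exactly once, starting at d1 and ending at c3.
Cell a1 has only two open neighbours (a2 and b1), so the path must pass straight through it: one of those is the cell it's entered from and the other is where it exits.
Route from d1: 3× left (reaching a1), 2× down (reaching a3), right to b3, up to b2, 2× right (reaching d2), down to d3, left to c3 — 11 moves in all.
Check: all 12 open cells covered.

d1 -> c1 -> b1 -> a1 -> a2 -> a3 -> b3 -> b2 -> c2 -> d2 -> d3 -> c3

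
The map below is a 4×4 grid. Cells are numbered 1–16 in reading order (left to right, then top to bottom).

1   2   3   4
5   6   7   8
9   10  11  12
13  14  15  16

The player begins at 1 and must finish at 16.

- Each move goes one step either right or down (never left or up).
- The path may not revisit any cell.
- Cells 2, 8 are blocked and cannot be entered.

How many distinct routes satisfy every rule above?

A right/down-only route from 1 to 16 makes exactly 3 down-moves and 3 right-moves in some order.
With no other constraints that would be C(6,3) = 20 routes.
Subtract routes through each blocked cell (inclusion–exclusion for overlaps): − through 2: 10 − through 8: 4 + through 2&8: 3 → 9.
That gives 9 routes.

9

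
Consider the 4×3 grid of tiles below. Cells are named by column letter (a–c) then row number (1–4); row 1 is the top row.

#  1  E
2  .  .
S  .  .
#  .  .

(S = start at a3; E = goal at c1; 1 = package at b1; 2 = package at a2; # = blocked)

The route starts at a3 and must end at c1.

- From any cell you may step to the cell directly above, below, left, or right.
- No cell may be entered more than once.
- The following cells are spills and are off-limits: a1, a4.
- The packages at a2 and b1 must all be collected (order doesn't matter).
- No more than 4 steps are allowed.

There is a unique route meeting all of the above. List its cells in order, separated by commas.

The 4-move cap with required stops at a2, b1 leaves no slack for detours.
Route from a3: up to a2, right to b2, up to b1, right to c1 — 4 moves in all.
Check: all required cells visited; 4 ≤ 4 moves.

a3, a2, b2, b1, c1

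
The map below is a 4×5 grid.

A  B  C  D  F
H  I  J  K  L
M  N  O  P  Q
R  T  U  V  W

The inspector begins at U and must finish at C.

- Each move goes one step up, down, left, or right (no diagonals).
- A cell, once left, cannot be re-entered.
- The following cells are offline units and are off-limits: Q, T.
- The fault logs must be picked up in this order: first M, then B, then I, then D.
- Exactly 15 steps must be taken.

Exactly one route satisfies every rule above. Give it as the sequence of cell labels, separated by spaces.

The waypoints must appear in the order M, B, I, D, with no cell reused.
Route from U: right 1 to V, up 1 to P, left 3 to M, up 2 to A, right 1 to B, down 1 to I, right 3 to L, up 1 to F, left 2 to C — 15 moves in all.
Check: order respected (M at step 5, B at step 8, I at step 9, D at step 14); 15 moves as required.

U V P O N M H A B I J K L F D C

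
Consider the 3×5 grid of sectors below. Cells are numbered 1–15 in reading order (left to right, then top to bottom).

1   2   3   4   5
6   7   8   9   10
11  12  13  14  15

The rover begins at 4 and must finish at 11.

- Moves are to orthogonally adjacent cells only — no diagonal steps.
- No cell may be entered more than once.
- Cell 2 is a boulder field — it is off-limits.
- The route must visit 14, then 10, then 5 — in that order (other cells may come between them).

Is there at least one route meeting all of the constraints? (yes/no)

no

Ignoring the required order, 12 revisit-free routes from 4 to 11 pass through all of 14, 10, and 5; the waypoint orders that occur are 5 → 10 → 14 (12) — never 14 → 10 → 5.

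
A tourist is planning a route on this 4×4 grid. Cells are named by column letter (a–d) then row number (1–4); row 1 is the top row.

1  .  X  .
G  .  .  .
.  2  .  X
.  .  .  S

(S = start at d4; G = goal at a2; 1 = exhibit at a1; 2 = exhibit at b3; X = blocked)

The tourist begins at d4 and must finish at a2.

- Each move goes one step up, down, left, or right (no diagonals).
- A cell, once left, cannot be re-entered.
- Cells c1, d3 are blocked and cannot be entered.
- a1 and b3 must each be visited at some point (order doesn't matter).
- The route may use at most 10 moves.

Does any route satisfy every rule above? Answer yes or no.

One route that works: d4 → c4 → c3 → b3 → b2 → b1 → a1 → a2.

yes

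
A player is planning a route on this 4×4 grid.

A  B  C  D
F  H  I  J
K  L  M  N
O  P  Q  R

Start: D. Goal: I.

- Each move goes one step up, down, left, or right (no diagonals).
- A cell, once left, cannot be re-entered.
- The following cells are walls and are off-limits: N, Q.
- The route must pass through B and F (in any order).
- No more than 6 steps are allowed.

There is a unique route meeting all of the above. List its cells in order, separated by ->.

D -> C -> B -> A -> F -> H -> I

Any route must reach B and F and still end at I within 6 moves, so the order of the required stops is forced.
Route from D: left 3 to A, down 1 to F, right 2 to I — 6 moves in all.
Check: all required cells visited; 6 ≤ 6 moves.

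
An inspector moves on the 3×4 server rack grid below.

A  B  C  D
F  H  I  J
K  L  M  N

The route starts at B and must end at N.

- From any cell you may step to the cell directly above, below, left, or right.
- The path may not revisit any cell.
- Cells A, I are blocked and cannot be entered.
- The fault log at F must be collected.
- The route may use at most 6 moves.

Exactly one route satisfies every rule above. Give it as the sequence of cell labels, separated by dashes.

B - H - F - K - L - M - N

The 6-move cap with required stops at F leaves no slack for detours.
Route from B: down to H, left to F, down to K, 3× right (reaching N) — 6 moves in all.
Check: all required cells visited; 6 ≤ 6 moves.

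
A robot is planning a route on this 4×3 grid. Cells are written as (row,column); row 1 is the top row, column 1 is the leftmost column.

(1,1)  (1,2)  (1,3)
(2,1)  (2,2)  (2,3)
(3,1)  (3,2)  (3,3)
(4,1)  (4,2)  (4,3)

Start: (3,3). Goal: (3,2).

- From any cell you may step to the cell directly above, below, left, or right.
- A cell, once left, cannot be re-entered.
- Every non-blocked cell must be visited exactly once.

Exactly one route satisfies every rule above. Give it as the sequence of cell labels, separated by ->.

(3,3) -> (4,3) -> (4,2) -> (4,1) -> (3,1) -> (2,1) -> (1,1) -> (1,2) -> (1,3) -> (2,3) -> (2,2) -> (3,2)

Need to visit all 12 open cells exactly once, starting at (3,3) and ending at (3,2).
Cell (4,1) has only two open neighbours ((3,1) and (4,2)), so the path must pass straight through it: one of those is the cell it's entered from and the other is where it exits.
Route from (3,3): down 1 to (4,3), left 2 to (4,1), up 3 to (1,1), right 2 to (1,3), down 1 to (2,3), left 1 to (2,2), down 1 to (3,2) — 11 moves in all.
Check: all 12 open cells covered.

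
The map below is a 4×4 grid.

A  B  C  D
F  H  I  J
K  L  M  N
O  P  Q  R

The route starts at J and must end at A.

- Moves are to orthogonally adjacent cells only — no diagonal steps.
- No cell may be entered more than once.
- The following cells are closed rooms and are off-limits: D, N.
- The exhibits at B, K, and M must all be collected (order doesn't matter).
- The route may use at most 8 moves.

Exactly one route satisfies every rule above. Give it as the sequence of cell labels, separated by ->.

J -> I -> M -> L -> K -> F -> H -> B -> A

The budget equals the shortest possible length, so every move has to be on a shortest route through the required cells.
Route from J: left to I, down to M, 2× left (reaching K), up to F, right to H, up to B, left to A — 8 moves in all.
Check: all required cells visited; 8 ≤ 8 moves.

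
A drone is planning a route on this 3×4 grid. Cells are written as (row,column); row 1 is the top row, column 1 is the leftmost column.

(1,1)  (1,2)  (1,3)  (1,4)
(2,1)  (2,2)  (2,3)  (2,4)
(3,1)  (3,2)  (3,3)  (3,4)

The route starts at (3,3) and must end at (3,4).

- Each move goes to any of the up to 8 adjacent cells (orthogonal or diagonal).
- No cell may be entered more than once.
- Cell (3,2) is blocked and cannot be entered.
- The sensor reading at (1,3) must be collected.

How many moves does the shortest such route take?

4

Any route passes through (1,3) somewhere between (3,3) and (3,4). Summing Chebyshev distances along the two legs ((3,3) → (1,3) → (3,4)) gives a lower bound of 2 + 2 = 4 moves.
A route of 4 moves achieves this: (3,3) → (2,2) → (1,3) → (2,3) → (3,4).
Since 4 matches the lower bound, it is optimal.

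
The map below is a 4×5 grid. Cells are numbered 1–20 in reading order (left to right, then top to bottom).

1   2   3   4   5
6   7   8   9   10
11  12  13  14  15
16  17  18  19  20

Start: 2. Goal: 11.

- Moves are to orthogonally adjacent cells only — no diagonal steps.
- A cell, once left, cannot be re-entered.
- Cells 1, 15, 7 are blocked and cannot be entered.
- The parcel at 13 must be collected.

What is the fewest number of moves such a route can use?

Any route passes through 13 somewhere between 2 and 11. Summing Manhattan distances along the two legs (2 → 13 → 11) gives a lower bound of 3 + 2 = 5 moves.
A route of 5 moves achieves this: 2 → 3 → 8 → 13 → 12 → 11.
Since 5 matches the lower bound, it is optimal.

5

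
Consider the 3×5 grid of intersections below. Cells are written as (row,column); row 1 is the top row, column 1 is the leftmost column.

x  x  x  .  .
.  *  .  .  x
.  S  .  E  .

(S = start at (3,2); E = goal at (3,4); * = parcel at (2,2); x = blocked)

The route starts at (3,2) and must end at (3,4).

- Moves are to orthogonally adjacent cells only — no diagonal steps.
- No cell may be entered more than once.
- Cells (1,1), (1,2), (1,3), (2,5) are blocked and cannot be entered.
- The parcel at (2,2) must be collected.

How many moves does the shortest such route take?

Any route passes through (2,2) somewhere between (3,2) and (3,4). Summing Manhattan distances along the two legs ((3,2) → (2,2) → (3,4)) gives a lower bound of 1 + 3 = 4 moves.
A route of 4 moves achieves this: (3,2) → (2,2) → (2,3) → (3,3) → (3,4).
Since 4 matches the lower bound, it is optimal.

4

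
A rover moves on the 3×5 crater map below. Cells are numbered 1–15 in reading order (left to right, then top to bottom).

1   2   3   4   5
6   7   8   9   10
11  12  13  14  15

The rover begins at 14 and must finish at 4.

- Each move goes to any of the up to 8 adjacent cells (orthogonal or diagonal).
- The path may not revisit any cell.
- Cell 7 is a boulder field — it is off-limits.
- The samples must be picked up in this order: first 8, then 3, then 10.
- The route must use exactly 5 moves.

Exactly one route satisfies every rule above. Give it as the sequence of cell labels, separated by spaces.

The waypoints must appear in the order 8, 3, 10, with no cell reused.
Route from 14: up-left 1 to 8, up 1 to 3, down-right 1 to 9, right 1 to 10, up-left 1 to 4 — 5 moves in all.
Check: order respected (8 at step 1, 3 at step 2, 10 at step 4); 5 moves as required.

14 8 3 9 10 4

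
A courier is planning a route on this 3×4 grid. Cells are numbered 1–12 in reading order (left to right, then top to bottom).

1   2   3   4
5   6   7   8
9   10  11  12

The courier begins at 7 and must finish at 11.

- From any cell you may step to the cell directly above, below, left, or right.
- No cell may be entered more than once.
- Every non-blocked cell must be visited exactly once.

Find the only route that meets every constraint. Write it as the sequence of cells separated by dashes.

7 - 6 - 10 - 9 - 5 - 1 - 2 - 3 - 4 - 8 - 12 - 11

Need to visit all 12 open cells exactly once, starting at 7 and ending at 11.
Cell 12 has only two open neighbours (8 and 11), so the path must pass straight through it: one of those is the cell it's entered from and the other is where it exits.
Route from 7: left 1 to 6, down 1 to 10, left 1 to 9, up 2 to 1, right 3 to 4, down 2 to 12, left 1 to 11 — 11 moves in all.
Check: all 12 open cells covered.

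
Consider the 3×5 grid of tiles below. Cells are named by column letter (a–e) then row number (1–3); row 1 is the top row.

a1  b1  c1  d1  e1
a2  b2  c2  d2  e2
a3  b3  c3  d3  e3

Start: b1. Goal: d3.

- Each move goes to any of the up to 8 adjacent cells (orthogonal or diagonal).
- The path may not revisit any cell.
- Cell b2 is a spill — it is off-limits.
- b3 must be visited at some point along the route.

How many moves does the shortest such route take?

Any route passes through b3 somewhere between b1 and d3. Summing Chebyshev distances along the two legs (b1 → b3 → d3) gives a lower bound of 2 + 2 = 4 moves.
A route of 4 moves achieves this: b1 → a2 → b3 → c2 → d3.
Since 4 matches the lower bound, it is optimal.

4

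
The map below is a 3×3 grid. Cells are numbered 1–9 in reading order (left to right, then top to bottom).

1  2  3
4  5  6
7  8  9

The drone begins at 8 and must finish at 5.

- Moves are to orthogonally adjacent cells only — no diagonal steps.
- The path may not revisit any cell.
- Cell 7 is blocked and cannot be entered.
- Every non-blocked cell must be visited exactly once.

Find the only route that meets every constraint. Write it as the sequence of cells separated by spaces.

8 9 6 3 2 1 4 5

Need to visit all 8 open cells exactly once, starting at 8 and ending at 5.
Cell 1 has only two open neighbours (4 and 2), so the path must pass straight through it: one of those is the cell it's entered from and the other is where it exits.
Route from 8: right to 9, 2× up (reaching 3), 2× left (reaching 1), down to 4, right to 5 — 7 moves in all.
Check: all 8 open cells covered.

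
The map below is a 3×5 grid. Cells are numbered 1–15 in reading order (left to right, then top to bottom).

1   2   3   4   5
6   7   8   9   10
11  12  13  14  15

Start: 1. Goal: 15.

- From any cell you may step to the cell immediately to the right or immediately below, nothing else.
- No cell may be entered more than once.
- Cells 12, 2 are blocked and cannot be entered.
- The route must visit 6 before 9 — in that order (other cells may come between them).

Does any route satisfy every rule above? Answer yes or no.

yes

One route that works: 1 → 6 → 7 → 8 → 9 → 14 → 15.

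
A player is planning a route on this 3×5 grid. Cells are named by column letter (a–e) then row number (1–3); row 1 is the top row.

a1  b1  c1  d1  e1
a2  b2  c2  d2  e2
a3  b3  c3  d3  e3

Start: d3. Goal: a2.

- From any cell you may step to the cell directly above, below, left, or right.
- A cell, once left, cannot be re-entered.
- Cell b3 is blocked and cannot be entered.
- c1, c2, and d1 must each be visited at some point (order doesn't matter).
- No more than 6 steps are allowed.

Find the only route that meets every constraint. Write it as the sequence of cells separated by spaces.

d3 d2 d1 c1 c2 b2 a2

Any route must reach c1, c2, and d1 and still end at a2 within 6 moves, so the order of the required stops is forced.
Route from d3: up 2 to d1, left 1 to c1, down 1 to c2, left 2 to a2 — 6 moves in all.
Check: all required cells visited; 6 ≤ 6 moves.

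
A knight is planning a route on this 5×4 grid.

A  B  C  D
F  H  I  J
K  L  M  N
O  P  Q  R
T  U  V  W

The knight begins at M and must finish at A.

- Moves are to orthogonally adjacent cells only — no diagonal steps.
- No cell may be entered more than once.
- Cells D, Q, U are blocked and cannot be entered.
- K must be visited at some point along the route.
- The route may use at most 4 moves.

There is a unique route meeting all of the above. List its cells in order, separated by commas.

M, L, K, F, A

The 4-move cap with required stops at K leaves no slack for detours.
Route from M: 2× left (reaching K), 2× up (reaching A) — 4 moves in all.
Check: all required cells visited; 4 ≤ 4 moves.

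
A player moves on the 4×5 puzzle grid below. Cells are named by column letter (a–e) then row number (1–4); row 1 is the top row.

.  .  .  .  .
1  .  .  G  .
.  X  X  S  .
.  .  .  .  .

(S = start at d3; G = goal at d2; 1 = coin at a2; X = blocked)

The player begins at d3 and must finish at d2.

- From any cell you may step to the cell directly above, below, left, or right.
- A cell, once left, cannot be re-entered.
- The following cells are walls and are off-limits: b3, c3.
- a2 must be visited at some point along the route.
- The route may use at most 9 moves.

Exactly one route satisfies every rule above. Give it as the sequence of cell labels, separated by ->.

d3 -> d4 -> c4 -> b4 -> a4 -> a3 -> a2 -> b2 -> c2 -> d2

Any route must reach a2 and still end at d2 within 9 moves, so the order of the required stops is forced.
Route from d3: down 1 to d4, left 3 to a4, up 2 to a2, right 3 to d2 — 9 moves in all.
Check: all required cells visited; 9 ≤ 9 moves.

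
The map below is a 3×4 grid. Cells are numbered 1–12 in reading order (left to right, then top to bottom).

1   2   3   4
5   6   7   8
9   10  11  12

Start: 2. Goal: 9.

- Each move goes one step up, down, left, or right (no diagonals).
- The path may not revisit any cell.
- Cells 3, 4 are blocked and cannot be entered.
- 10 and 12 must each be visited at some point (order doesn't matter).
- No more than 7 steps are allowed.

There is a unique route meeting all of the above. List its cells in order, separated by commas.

Any route must reach 10 and 12 and still end at 9 within 7 moves, so the order of the required stops is forced.
Route from 2: down to 6, 2× right (reaching 8), down to 12, 3× left (reaching 9) — 7 moves in all.
Check: all required cells visited; 7 ≤ 7 moves.

2, 6, 7, 8, 12, 11, 10, 9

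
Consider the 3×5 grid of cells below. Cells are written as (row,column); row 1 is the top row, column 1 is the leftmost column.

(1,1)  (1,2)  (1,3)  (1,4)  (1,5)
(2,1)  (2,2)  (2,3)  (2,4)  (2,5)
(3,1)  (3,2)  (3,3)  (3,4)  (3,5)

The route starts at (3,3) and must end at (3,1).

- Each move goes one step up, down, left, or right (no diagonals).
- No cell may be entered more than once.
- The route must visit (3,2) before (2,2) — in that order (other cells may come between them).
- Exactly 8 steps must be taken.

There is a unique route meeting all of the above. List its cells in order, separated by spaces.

(3,3) (3,2) (2,2) (2,3) (1,3) (1,2) (1,1) (2,1) (3,1)

The waypoints must appear in the order (3,2), (2,2), with no cell reused.
Route from (3,3): left 1 to (3,2), up 1 to (2,2), right 1 to (2,3), up 1 to (1,3), left 2 to (1,1), down 2 to (3,1) — 8 moves in all.
Check: order respected ((3,2) at step 1, (2,2) at step 2); 8 moves as required.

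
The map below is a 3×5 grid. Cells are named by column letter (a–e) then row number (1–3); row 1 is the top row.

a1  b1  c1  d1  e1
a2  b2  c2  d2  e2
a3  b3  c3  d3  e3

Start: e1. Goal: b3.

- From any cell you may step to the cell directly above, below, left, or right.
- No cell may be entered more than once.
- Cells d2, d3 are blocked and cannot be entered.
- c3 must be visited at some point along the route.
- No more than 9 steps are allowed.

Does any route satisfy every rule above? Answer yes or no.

One route that works: e1 → d1 → c1 → c2 → c3 → b3.

yes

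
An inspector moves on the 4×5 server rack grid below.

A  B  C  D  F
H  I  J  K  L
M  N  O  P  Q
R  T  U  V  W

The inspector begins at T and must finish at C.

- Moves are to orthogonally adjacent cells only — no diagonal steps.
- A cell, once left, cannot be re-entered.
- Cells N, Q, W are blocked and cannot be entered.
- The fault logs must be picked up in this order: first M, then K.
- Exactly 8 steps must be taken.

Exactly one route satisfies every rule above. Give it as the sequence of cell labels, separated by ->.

The waypoints must appear in the order M, K, with no cell reused.
Route from T: left to R, 2× up (reaching H), 3× right (reaching K), up to D, left to C — 8 moves in all.
Check: order respected (M at step 2, K at step 6); 8 moves as required.

T -> R -> M -> H -> I -> J -> K -> D -> C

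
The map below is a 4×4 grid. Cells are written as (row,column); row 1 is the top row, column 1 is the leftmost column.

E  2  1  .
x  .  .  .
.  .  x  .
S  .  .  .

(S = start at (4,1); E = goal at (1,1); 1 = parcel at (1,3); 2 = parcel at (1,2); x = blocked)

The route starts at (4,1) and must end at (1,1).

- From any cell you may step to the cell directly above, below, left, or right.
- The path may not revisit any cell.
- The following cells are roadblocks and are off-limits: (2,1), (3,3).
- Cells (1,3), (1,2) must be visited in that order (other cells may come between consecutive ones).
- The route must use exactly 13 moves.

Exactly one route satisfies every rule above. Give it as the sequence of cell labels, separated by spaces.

(4,1) (3,1) (3,2) (4,2) (4,3) (4,4) (3,4) (2,4) (1,4) (1,3) (2,3) (2,2) (1,2) (1,1)

The waypoints must appear in the order (1,3), (1,2), with no cell reused.
Route from (4,1): up to (3,1), right to (3,2), down to (4,2), 2× right (reaching (4,4)), 3× up (reaching (1,4)), left to (1,3), down to (2,3), left to (2,2), up to (1,2), left to (1,1) — 13 moves in all.
Check: order respected (1 at step 9, 2 at step 12); 13 moves as required.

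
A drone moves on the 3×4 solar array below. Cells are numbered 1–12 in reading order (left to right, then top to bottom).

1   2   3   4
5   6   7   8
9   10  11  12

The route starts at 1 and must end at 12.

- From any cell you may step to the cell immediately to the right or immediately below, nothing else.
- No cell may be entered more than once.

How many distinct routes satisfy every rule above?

A right/down-only route from 1 to 12 makes exactly 2 down-moves and 3 right-moves in some order.
With no other constraints that would be C(5,2) = 10 routes.
That gives 10 routes.

10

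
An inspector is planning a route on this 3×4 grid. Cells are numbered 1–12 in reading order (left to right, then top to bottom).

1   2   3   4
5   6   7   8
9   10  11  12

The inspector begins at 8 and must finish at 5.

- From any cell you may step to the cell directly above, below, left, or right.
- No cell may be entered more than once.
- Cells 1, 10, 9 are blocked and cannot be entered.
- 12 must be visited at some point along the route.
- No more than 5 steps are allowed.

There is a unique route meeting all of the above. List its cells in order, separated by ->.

8 -> 12 -> 11 -> 7 -> 6 -> 5

The budget equals the shortest possible length, so every move has to be on a shortest route through the required cells.
Route from 8: down 1 to 12, left 1 to 11, up 1 to 7, left 2 to 5 — 5 moves in all.
Check: all required cells visited; 5 ≤ 5 moves.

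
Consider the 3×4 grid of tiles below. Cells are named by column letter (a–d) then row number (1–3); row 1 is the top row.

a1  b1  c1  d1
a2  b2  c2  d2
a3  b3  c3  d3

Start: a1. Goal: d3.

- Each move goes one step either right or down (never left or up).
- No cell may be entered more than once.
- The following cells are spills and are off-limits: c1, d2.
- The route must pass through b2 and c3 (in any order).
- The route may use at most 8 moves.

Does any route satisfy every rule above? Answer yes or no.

One route that works: a1 → a2 → b2 → b3 → c3 → d3.

yes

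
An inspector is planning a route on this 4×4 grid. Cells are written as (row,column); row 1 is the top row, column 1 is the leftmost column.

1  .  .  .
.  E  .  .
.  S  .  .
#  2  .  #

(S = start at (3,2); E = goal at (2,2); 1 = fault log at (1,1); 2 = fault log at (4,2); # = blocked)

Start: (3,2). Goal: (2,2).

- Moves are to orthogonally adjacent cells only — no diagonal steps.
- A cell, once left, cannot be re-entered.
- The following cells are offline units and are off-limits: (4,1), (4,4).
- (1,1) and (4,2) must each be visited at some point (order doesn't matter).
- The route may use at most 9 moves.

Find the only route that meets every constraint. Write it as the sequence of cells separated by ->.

Any route must reach (1,1) and (4,2) and still end at (2,2) within 9 moves, so the order of the required stops is forced.
Route from (3,2): down to (4,2), right to (4,3), 3× up (reaching (1,3)), 2× left (reaching (1,1)), down to (2,1), right to (2,2) — 9 moves in all.
Check: all required cells visited; 9 ≤ 9 moves.

(3,2) -> (4,2) -> (4,3) -> (3,3) -> (2,3) -> (1,3) -> (1,2) -> (1,1) -> (2,1) -> (2,2)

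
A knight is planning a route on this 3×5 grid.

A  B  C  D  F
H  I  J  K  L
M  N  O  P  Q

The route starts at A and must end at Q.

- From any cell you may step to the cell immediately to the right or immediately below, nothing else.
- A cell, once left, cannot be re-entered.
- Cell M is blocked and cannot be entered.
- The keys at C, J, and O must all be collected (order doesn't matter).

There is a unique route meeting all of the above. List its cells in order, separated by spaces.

A B C J O P Q

Moves only go right or down, so the column and row indices never decrease.
Route from A: 2× right (reaching C), 2× down (reaching O), 2× right (reaching Q) — 6 moves in all.
Check: all required cells visited.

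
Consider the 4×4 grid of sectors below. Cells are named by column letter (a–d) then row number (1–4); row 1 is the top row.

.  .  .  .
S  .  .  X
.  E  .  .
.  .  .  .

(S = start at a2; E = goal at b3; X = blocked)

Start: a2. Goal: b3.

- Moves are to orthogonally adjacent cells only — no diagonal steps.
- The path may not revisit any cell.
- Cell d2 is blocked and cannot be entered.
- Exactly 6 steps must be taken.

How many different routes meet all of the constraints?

Need simple routes of exactly 6 moves from a2 to b3 (Manhattan distance 2, so 2 moves are spent on a detour and 2 undoing it).
Enumerating: a2 a1 b1 b2 c2 c3 b3 | a2 a1 b1 c1 c2 c3 b3 | a2 a1 b1 c1 c2 b2 b3 | a2 a3 a4 b4 c4 c3 b3 | a2 b2 b1 c1 c2 c3 b3 | a2 b2 c2 c3 c4 b4 b3.
That gives 6 routes.

6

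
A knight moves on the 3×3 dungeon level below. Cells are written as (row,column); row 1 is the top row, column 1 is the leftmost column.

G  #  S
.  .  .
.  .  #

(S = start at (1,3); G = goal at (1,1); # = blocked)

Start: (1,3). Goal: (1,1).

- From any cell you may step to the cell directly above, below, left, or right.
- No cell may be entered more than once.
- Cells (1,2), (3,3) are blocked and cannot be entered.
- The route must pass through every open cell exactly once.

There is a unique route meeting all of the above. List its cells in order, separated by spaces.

Need to visit all 7 open cells exactly once, starting at (1,3) and ending at (1,1).
Cell (3,2) has only two open neighbours ((2,2) and (3,1)), so the path must pass straight through it: one of those is the cell it's entered from and the other is where it exits.
Route from (1,3): down to (2,3), left to (2,2), down to (3,2), left to (3,1), 2× up (reaching (1,1)) — 6 moves in all.
Check: all 7 open cells covered.

(1,3) (2,3) (2,2) (3,2) (3,1) (2,1) (1,1)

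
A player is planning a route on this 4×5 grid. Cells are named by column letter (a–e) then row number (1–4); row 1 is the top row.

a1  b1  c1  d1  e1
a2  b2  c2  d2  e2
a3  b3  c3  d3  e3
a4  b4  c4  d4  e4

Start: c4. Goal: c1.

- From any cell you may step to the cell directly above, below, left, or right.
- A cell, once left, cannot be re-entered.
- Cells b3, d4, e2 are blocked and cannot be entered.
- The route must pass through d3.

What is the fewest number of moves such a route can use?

5

Any route passes through d3 somewhere between c4 and c1. Summing Manhattan distances along the two legs (c4 → d3 → c1) gives a lower bound of 2 + 3 = 5 moves.
A route of 5 moves achieves this: c4 → c3 → d3 → d2 → d1 → c1.
Since 5 matches the lower bound, it is optimal.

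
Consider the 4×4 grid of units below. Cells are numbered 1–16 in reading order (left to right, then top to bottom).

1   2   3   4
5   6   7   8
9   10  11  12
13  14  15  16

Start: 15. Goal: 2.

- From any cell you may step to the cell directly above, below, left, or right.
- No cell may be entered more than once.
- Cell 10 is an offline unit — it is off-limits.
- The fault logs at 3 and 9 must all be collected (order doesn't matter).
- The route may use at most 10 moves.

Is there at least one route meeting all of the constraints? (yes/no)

One route that works: 15 → 14 → 13 → 9 → 5 → 6 → 7 → 3 → 2.

yes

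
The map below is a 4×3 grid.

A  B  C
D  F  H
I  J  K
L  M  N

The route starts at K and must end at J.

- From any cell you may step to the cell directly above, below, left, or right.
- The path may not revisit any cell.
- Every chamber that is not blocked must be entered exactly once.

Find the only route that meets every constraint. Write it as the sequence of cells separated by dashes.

Need to visit all 12 open cells exactly once, starting at K and ending at J.
Cell N has only two open neighbours (K and M), so the path must pass straight through it: one of those is the cell it's entered from and the other is where it exits.
Route from K: down 1 to N, left 2 to L, up 3 to A, right 2 to C, down 1 to H, left 1 to F, down 1 to J — 11 moves in all.
Check: all 12 open cells covered.

K - N - M - L - I - D - A - B - C - H - F - J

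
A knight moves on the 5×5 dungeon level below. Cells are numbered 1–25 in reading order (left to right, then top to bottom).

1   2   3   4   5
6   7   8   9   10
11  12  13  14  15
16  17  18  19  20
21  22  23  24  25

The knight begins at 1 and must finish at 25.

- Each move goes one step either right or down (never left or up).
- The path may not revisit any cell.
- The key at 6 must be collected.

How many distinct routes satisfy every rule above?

A right/down-only route from 1 to 25 makes exactly 4 down-moves and 4 right-moves in some order.
With no other constraints that would be C(8,4) = 70 routes.
Split at 6 and multiply the segment counts: 1→6: 1; 6→25: 35; product = 35.
That gives 35 routes.

35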